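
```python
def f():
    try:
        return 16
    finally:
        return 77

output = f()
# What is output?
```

Step-by-step execution trace:
1. `f()` enters try: `return 16` sets pending return value 16.
2. Before returning, `finally: return 77` runs and overrides the pending return.
3. f() returns 77 → output = 77.
Result: 77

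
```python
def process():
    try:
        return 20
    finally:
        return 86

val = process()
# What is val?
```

Step-by-step execution trace:
1. `process()` enters try: `return 20` sets pending return value 20.
2. Before returning, `finally: return 86` runs and overrides the pending return.
3. process() returns 86 → val = 86.
Result: 86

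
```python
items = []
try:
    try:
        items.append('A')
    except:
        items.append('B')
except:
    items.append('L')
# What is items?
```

Step-by-step execution trace:
1. Inner try: `items.append('A')` → items = ['A']. No exception raised.
2. Inner `except` is skipped.
3. Inner try completes normally; outer `except` is skipped.
Result: ['A']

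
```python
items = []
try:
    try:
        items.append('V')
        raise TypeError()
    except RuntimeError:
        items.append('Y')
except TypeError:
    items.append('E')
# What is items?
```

Step-by-step execution trace:
1. Inner try: `items.append('V')` → items = ['V'].
2. `raise TypeError()` raises TypeError.
3. Inner `except RuntimeError` does not match TypeError; exception propagates to outer try.
4. Outer `except TypeError` matches → `items.append('E')` → items = ['V', 'E'].
Result: ['V', 'E']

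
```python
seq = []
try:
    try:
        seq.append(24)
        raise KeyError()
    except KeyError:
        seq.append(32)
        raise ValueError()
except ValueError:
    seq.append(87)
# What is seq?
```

Step-by-step execution trace:
1. Inner try: `seq.append(24)` → seq = [24].
2. `raise KeyError()` raises KeyError.
3. Inner `except KeyError` matches → `seq.append(32)` → seq = [24, 32].
4. `raise ValueError()` raises ValueError; propagates to outer try.
5. Outer `except ValueError` matches → `seq.append(87)` → seq = [24, 32, 87].
Result: [24, 32, 87]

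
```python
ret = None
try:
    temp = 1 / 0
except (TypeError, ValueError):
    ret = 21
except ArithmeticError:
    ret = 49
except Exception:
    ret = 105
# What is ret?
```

Step-by-step execution trace:
1. `temp = 1 / 0` raises ZeroDivisionError.
2. `except (TypeError, ValueError)` does not match ZeroDivisionError; skipped.
3. `except ArithmeticError` matches (ZeroDivisionError is a subclass of ArithmeticError) → ret = 49.
4. `except Exception` is not reached.
Result: 49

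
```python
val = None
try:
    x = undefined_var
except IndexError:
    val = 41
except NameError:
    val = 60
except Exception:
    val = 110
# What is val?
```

Step-by-step execution trace:
1. `x = undefined_var` raises NameError.
2. `except IndexError` does not match NameError; skipped.
3. `except NameError` matches → val = 60.
4. Remaining except clauses are skipped.
Result: 60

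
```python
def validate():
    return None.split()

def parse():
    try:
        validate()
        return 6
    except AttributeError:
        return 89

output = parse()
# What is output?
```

Step-by-step execution trace:
1. `parse()` calls `validate()`.
2. `validate()` evaluates `None.split()`, which raises AttributeError; it propagates to the caller.
3. `return 6` is not reached.
4. `except AttributeError` in parse matches → returns 89.
5. output = 89.
Result: 89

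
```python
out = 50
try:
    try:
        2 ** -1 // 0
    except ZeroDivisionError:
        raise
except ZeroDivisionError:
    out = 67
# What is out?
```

Step-by-step execution trace:
1. Inner try: `2 ** -1 // 0` raises ZeroDivisionError.
2. Inner `except ZeroDivisionError` matches; bare `raise` re-raises the same ZeroDivisionError.
3. Outer `except ZeroDivisionError` matches → out = 67.
Result: 67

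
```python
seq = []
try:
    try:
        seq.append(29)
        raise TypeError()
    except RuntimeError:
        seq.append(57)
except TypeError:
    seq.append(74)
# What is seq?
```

Step-by-step execution trace:
1. Inner try: `seq.append(29)` → seq = [29].
2. `raise TypeError()` raises TypeError.
3. Inner `except RuntimeError` does not match TypeError; exception propagates to outer try.
4. Outer `except TypeError` matches → `seq.append(74)` → seq = [29, 74].
Result: [29, 74]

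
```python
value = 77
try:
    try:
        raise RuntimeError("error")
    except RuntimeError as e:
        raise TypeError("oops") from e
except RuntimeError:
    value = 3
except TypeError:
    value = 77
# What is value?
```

Step-by-step execution trace:
1. Inner try raises RuntimeError; inner `except RuntimeError as e` catches it.
2. `raise TypeError(...) from e` raises TypeError (RuntimeError is attached as __cause__, but only TypeError is active).
3. Outer `except RuntimeError` does not match TypeError; skipped.
4. Outer `except TypeError` matches → value = 77.
Result: 77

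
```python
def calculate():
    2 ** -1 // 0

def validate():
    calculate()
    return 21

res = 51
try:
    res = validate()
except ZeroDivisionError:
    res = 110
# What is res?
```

Step-by-step execution trace:
1. res starts at 51.
2. try: `validate()` calls `calculate()`.
3. `calculate()` evaluates `2 ** -1 // 0`, which raises ZeroDivisionError; it propagates through validate (uncaught).
4. `return 21` in validate is not reached; the assignment to res does not complete.
5. `except ZeroDivisionError` matches → res = 110.
Result: 110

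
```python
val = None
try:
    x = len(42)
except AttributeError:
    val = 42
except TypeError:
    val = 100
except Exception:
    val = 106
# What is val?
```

Step-by-step execution trace:
1. `x = len(42)` raises TypeError.
2. `except AttributeError` does not match TypeError; skipped.
3. `except TypeError` matches → val = 100.
4. Remaining except clauses are skipped.
Result: 100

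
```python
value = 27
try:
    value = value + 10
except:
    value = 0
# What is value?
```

Step-by-step execution trace:
1. value starts at 27.
2. try: `value = value + 10` → value = 37. No exception raised.
3. `except` is skipped.
Result: 37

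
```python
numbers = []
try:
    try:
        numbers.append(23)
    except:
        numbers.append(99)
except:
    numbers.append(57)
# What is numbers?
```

Step-by-step execution trace:
1. Inner try: `numbers.append(23)` → numbers = [23]. No exception raised.
2. Inner `except` is skipped.
3. Inner try completes normally; outer `except` is skipped.
Result: [23]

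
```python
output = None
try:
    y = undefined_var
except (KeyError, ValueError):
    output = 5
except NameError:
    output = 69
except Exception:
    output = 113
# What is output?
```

Step-by-step execution trace:
1. `y = undefined_var` raises NameError.
2. `except (KeyError, ValueError)` does not match NameError; skipped.
3. `except NameError` matches (exact type match) → output = 69.
4. `except Exception` is not reached.
Result: 69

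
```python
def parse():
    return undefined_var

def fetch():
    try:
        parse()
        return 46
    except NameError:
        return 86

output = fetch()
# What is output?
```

Step-by-step execution trace:
1. `fetch()` calls `parse()`.
2. `parse()` evaluates `undefined_var`, which raises NameError; it propagates to the caller.
3. `return 46` is not reached.
4. `except NameError` in fetch matches → returns 86.
5. output = 86.
Result: 86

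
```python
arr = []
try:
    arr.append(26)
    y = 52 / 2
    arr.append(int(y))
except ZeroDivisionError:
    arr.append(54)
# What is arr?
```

Step-by-step execution trace:
1. try: `arr.append(26)` → arr = [26].
2. `y = 52 / 2` → y = 26.0. No exception raised.
3. `arr.append(int(y))` → arr = [26, 26].
4. `except ZeroDivisionError` is skipped (no exception was raised).
Result: [26, 26]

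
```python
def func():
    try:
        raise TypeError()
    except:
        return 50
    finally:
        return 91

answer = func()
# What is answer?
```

Step-by-step execution trace:
1. `func()` enters try: `raise TypeError()` raises TypeError.
2. bare `except` matches → `return 50` sets pending return value 50.
3. Before returning, `finally: return 91` runs and overrides the pending return.
4. func() returns 91 → answer = 91.
Result: 91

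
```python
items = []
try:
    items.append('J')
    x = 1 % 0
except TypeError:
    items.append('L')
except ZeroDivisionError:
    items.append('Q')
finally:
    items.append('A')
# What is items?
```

Step-by-step execution trace:
1. try: `items.append('J')` → items = ['J'].
2. `x = 1 % 0` raises ZeroDivisionError.
3. `except TypeError` does not match ZeroDivisionError; skipped.
4. `except ZeroDivisionError` matches → `items.append('Q')` → items = ['J', 'Q'].
5. finally always runs: `items.append('A')` → items = ['J', 'Q', 'A'].
Result: ['J', 'Q', 'A']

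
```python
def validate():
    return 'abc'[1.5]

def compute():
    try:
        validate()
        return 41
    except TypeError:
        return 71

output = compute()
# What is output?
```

Step-by-step execution trace:
1. `compute()` calls `validate()`.
2. `validate()` evaluates `'abc'[1.5]`, which raises TypeError; it propagates to the caller.
3. `return 41` is not reached.
4. `except TypeError` in compute matches → returns 71.
5. output = 71.
Result: 71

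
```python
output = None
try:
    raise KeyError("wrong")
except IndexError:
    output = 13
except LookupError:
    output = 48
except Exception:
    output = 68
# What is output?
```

Step-by-step execution trace:
1. `raise KeyError(...)` raises KeyError.
2. `except IndexError` does not match (KeyError is not a subclass of IndexError); skipped.
3. `except LookupError` matches (KeyError is a subclass of LookupError) → output = 48.
4. `except Exception` is not reached.
Result: 48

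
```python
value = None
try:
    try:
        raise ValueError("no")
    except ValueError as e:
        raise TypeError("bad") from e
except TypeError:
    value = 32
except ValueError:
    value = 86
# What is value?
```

Step-by-step execution trace:
1. Inner try raises ValueError; inner `except ValueError as e` catches it.
2. `raise TypeError(...) from e` raises TypeError (ValueError is attached as __cause__, but only TypeError is active).
3. Outer `except TypeError` matches → value = 32.
4. `except ValueError` is not reached.
Result: 32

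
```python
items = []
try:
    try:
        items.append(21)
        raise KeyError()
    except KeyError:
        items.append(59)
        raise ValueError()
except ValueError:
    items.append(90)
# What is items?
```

Step-by-step execution trace:
1. Inner try: `items.append(21)` → items = [21].
2. `raise KeyError()` raises KeyError.
3. Inner `except KeyError` matches → `items.append(59)` → items = [21, 59].
4. `raise ValueError()` raises ValueError; propagates to outer try.
5. Outer `except ValueError` matches → `items.append(90)` → items = [21, 59, 90].
Result: [21, 59, 90]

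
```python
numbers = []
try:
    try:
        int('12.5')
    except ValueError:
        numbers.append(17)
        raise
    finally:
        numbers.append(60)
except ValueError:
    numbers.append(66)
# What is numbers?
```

Step-by-step execution trace:
1. Inner try: `int('12.5')` raises ValueError.
2. Inner `except ValueError` matches → `numbers.append(17)` → numbers = [17].
3. bare `raise` re-raises ValueError.
4. Inner `finally` runs during unwinding: `numbers.append(60)` → numbers = [17, 60].
5. Outer `except ValueError` matches → `numbers.append(66)` → numbers = [17, 60, 66].
Result: [17, 60, 66]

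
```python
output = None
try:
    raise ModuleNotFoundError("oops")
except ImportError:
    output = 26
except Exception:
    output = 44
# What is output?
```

Step-by-step execution trace:
1. `raise ModuleNotFoundError(...)` raises ModuleNotFoundError.
2. `except ImportError` matches (ModuleNotFoundError is a subclass of ImportError) → output = 26.
3. `except Exception` is not reached.
Result: 26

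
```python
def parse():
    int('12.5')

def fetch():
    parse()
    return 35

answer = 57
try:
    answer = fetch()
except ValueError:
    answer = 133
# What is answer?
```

Step-by-step execution trace:
1. answer starts at 57.
2. try: `fetch()` calls `parse()`.
3. `parse()` evaluates `int('12.5')`, which raises ValueError; it propagates through fetch (uncaught).
4. `return 35` in fetch is not reached; the assignment to answer does not complete.
5. `except ValueError` matches → answer = 133.
Result: 133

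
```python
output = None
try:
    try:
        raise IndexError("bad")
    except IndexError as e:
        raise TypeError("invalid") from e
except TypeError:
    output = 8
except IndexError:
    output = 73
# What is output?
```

Step-by-step execution trace:
1. Inner try raises IndexError; inner `except IndexError as e` catches it.
2. `raise TypeError(...) from e` raises TypeError (IndexError is attached as __cause__, but only TypeError is active).
3. Outer `except TypeError` matches → output = 8.
4. `except IndexError` is not reached.
Result: 8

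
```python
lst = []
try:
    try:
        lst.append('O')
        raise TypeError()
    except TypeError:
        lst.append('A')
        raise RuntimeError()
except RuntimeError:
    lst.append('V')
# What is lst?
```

Step-by-step execution trace:
1. Inner try: `lst.append('O')` → lst = ['O'].
2. `raise TypeError()` raises TypeError.
3. Inner `except TypeError` matches → `lst.append('A')` → lst = ['O', 'A'].
4. `raise RuntimeError()` raises RuntimeError; propagates to outer try.
5. Outer `except RuntimeError` matches → `lst.append('V')` → lst = ['O', 'A', 'V'].
Result: ['O', 'A', 'V']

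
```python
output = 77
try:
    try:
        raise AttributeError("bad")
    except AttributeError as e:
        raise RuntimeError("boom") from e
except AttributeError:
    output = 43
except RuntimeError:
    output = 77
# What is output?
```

Step-by-step execution trace:
1. Inner try raises AttributeError; inner `except AttributeError as e` catches it.
2. `raise RuntimeError(...) from e` raises RuntimeError (AttributeError is attached as __cause__, but only RuntimeError is active).
3. Outer `except AttributeError` does not match RuntimeError; skipped.
4. Outer `except RuntimeError` matches → output = 77.
Result: 77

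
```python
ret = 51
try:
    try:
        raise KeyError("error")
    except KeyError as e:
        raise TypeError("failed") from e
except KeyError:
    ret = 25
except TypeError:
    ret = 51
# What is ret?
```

Step-by-step execution trace:
1. Inner try raises KeyError; inner `except KeyError as e` catches it.
2. `raise TypeError(...) from e` raises TypeError (KeyError is attached as __cause__, but only TypeError is active).
3. Outer `except KeyError` does not match TypeError; skipped.
4. Outer `except TypeError` matches → ret = 51.
Result: 51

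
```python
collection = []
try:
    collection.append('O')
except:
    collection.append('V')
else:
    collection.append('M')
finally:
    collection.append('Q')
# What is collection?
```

Step-by-step execution trace:
1. try: `collection.append('O')` → collection = ['O']. No exception raised.
2. `except` is skipped.
3. `else` runs: `collection.append('M')` → collection = ['O', 'M'].
4. `finally` always runs: `collection.append('Q')` → collection = ['O', 'M', 'Q'].
Result: ['O', 'M', 'Q']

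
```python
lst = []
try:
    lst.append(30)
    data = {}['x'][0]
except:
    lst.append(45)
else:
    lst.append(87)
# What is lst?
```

Step-by-step execution trace:
1. try: `lst.append(30)` → lst = [30].
2. `data = {}['x'][0]` raises KeyError.
3. bare `except` matches → `lst.append(45)` → lst = [30, 45].
4. `else` is skipped (an exception was raised).
Result: [30, 45]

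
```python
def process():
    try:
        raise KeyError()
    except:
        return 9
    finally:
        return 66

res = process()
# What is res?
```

Step-by-step execution trace:
1. `process()` enters try: `raise KeyError()` raises KeyError.
2. bare `except` matches → `return 9` sets pending return value 9.
3. Before returning, `finally: return 66` runs and overrides the pending return.
4. process() returns 66 → res = 66.
Result: 66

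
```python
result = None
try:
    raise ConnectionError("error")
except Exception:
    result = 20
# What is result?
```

Step-by-step execution trace:
1. `raise ConnectionError(...)` raises ConnectionError.
2. `except Exception` matches (ConnectionError is a subclass of Exception) → result = 20.
Result: 20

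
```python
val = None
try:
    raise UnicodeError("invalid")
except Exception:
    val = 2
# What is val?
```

Step-by-step execution trace:
1. `raise UnicodeError(...)` raises UnicodeError.
2. `except Exception` matches (UnicodeError is a subclass of Exception) → val = 2.
Result: 2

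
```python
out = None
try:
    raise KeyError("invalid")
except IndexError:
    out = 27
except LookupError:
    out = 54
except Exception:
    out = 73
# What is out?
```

Step-by-step execution trace:
1. `raise KeyError(...)` raises KeyError.
2. `except IndexError` does not match (KeyError is not a subclass of IndexError); skipped.
3. `except LookupError` matches (KeyError is a subclass of LookupError) → out = 54.
4. `except Exception` is not reached.
Result: 54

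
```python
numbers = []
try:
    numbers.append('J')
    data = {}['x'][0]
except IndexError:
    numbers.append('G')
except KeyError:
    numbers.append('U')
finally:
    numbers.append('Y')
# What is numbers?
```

Step-by-step execution trace:
1. try: `numbers.append('J')` → numbers = ['J'].
2. `data = {}['x'][0]` raises KeyError.
3. `except IndexError` does not match KeyError; skipped.
4. `except KeyError` matches → `numbers.append('U')` → numbers = ['J', 'U'].
5. finally always runs: `numbers.append('Y')` → numbers = ['J', 'U', 'Y'].
Result: ['J', 'U', 'Y']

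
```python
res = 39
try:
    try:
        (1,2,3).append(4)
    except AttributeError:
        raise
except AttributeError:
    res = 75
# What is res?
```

Step-by-step execution trace:
1. Inner try: `(1,2,3).append(4)` raises AttributeError.
2. Inner `except AttributeError` matches; bare `raise` re-raises the same AttributeError.
3. Outer `except AttributeError` matches → res = 75.
Result: 75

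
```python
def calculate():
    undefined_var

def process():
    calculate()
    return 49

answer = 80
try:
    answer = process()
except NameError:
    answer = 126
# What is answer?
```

Step-by-step execution trace:
1. answer starts at 80.
2. try: `process()` calls `calculate()`.
3. `calculate()` evaluates `undefined_var`, which raises NameError; it propagates through process (uncaught).
4. `return 49` in process is not reached; the assignment to answer does not complete.
5. `except NameError` matches → answer = 126.
Result: 126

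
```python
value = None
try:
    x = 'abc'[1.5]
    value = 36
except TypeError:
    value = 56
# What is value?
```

Step-by-step execution trace:
1. `x = 'abc'[1.5]` raises TypeError.
2. `value = 36` is not reached.
3. `except TypeError` matches → value = 56.
Result: 56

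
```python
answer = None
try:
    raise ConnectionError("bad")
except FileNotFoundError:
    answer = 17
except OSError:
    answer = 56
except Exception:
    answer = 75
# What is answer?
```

Step-by-step execution trace:
1. `raise ConnectionError(...)` raises ConnectionError.
2. `except FileNotFoundError` does not match (ConnectionError is not a subclass of FileNotFoundError); skipped.
3. `except OSError` matches (ConnectionError is a subclass of OSError) → answer = 56.
4. `except Exception` is not reached.
Result: 56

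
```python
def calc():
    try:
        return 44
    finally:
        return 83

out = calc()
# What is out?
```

Step-by-step execution trace:
1. `calc()` enters try: `return 44` sets pending return value 44.
2. Before returning, `finally: return 83` runs and overrides the pending return.
3. calc() returns 83 → out = 83.
Result: 83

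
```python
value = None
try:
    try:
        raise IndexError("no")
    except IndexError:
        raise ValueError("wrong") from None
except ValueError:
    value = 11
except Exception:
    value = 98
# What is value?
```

Step-by-step execution trace:
1. Inner try raises IndexError; inner `except IndexError` catches it.
2. `raise ValueError(...) from None` raises ValueError (from None suppresses __context__, but the active exception is still ValueError).
3. Outer `except ValueError` matches → value = 11.
4. `except Exception` is not reached.
Result: 11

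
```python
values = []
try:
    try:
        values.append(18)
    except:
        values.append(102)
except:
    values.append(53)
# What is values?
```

Step-by-step execution trace:
1. Inner try: `values.append(18)` → values = [18]. No exception raised.
2. Inner `except` is skipped.
3. Inner try completes normally; outer `except` is skipped.
Result: [18]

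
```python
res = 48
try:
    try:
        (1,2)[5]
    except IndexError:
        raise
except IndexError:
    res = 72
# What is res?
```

Step-by-step execution trace:
1. Inner try: `(1,2)[5]` raises IndexError.
2. Inner `except IndexError` matches; bare `raise` re-raises the same IndexError.
3. Outer `except IndexError` matches → res = 72.
Result: 72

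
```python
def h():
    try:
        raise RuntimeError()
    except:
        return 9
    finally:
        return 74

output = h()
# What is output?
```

Step-by-step execution trace:
1. `h()` enters try: `raise RuntimeError()` raises RuntimeError.
2. bare `except` matches → `return 9` sets pending return value 9.
3. Before returning, `finally: return 74` runs and overrides the pending return.
4. h() returns 74 → output = 74.
Result: 74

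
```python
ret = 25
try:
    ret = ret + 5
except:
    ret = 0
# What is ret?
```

Step-by-step execution trace:
1. ret starts at 25.
2. try: `ret = ret + 5` → ret = 30. No exception raised.
3. `except` is skipped.
Result: 30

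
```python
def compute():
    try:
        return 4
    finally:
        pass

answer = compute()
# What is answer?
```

Step-by-step execution trace:
1. `compute()` enters try: `return 4` sets pending return value 4.
2. Before returning, `finally: pass` runs (no effect).
3. compute() returns 4 → answer = 4.
Result: 4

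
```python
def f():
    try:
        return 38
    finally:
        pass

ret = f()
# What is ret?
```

Step-by-step execution trace:
1. `f()` enters try: `return 38` sets pending return value 38.
2. Before returning, `finally: pass` runs (no effect).
3. f() returns 38 → ret = 38.
Result: 38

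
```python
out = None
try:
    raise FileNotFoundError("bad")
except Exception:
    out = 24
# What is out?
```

Step-by-step execution trace:
1. `raise FileNotFoundError(...)` raises FileNotFoundError.
2. `except Exception` matches (FileNotFoundError is a subclass of Exception) → out = 24.
Result: 24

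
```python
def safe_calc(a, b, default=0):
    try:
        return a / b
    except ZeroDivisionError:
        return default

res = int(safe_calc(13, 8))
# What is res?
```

Step-by-step execution trace:
1. `safe_calc(13, 8)` enters try: `return 13 / 8` → returns 1.625. No exception raised.
2. `except ZeroDivisionError` is skipped.
3. `int(1.625)` → 1 → res = 1.
Result: 1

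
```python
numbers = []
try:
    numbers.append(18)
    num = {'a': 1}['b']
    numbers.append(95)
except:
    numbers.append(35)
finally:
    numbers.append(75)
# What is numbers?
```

Step-by-step execution trace:
1. try: `numbers.append(18)` → numbers = [18].
2. `num = {'a': 1}['b']` raises KeyError; `numbers.append(95)` is not reached.
3. bare `except` matches → `numbers.append(35)` → numbers = [18, 35].
4. finally always runs: `numbers.append(75)` → numbers = [18, 35, 75].
Result: [18, 35, 75]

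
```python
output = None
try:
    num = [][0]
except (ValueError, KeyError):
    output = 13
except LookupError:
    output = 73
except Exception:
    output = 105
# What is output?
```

Step-by-step execution trace:
1. `num = [][0]` raises IndexError.
2. `except (ValueError, KeyError)` does not match IndexError; skipped.
3. `except LookupError` matches (IndexError is a subclass of LookupError) → output = 73.
4. `except Exception` is not reached.
Result: 73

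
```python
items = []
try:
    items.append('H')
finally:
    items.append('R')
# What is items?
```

Step-by-step execution trace:
1. try: `items.append('H')` → items = ['H'].
2. The try body completes without raising.
3. finally always runs: `items.append('R')` → items = ['H', 'R'].
Result: ['H', 'R']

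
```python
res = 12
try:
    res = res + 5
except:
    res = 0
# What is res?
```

Step-by-step execution trace:
1. res starts at 12.
2. try: `res = res + 5` → res = 17. No exception raised.
3. `except` is skipped.
Result: 17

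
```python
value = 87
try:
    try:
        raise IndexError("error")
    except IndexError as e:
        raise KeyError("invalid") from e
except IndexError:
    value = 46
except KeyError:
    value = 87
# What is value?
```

Step-by-step execution trace:
1. Inner try raises IndexError; inner `except IndexError as e` catches it.
2. `raise KeyError(...) from e` raises KeyError (IndexError is attached as __cause__, but only KeyError is active).
3. Outer `except IndexError` does not match KeyError; skipped.
4. Outer `except KeyError` matches → value = 87.
Result: 87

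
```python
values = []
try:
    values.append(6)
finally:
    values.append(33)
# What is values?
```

Step-by-step execution trace:
1. try: `values.append(6)` → values = [6].
2. The try body completes without raising.
3. finally always runs: `values.append(33)` → values = [6, 33].
Result: [6, 33]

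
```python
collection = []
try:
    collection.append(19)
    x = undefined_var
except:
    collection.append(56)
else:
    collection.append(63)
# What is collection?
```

Step-by-step execution trace:
1. try: `collection.append(19)` → collection = [19].
2. `x = undefined_var` raises NameError.
3. bare `except` matches → `collection.append(56)` → collection = [19, 56].
4. `else` is skipped (an exception was raised).
Result: [19, 56]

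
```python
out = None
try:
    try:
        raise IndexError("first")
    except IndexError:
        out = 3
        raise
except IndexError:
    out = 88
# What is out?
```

Step-by-step execution trace:
1. Inner try: `raise IndexError("first")` raises IndexError.
2. Inner `except IndexError` matches → out = 3.
3. bare `raise` re-raises the same IndexError.
4. Outer `except IndexError` matches → out = 88.
Result: 88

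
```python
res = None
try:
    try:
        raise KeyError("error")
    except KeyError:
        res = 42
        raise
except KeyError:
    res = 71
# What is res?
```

Step-by-step execution trace:
1. Inner try: `raise KeyError("error")` raises KeyError.
2. Inner `except KeyError` matches → res = 42.
3. bare `raise` re-raises the same KeyError.
4. Outer `except KeyError` matches → res = 71.
Result: 71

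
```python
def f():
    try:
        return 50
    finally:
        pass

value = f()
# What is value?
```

Step-by-step execution trace:
1. `f()` enters try: `return 50` sets pending return value 50.
2. Before returning, `finally: pass` runs (no effect).
3. f() returns 50 → value = 50.
Result: 50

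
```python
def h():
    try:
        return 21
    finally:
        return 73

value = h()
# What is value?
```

Step-by-step execution trace:
1. `h()` enters try: `return 21` sets pending return value 21.
2. Before returning, `finally: return 73` runs and overrides the pending return.
3. h() returns 73 → value = 73.
Result: 73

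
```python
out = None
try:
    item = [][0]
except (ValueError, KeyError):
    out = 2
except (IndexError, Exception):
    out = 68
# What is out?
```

Step-by-step execution trace:
1. `item = [][0]` raises IndexError.
2. `except (ValueError, KeyError)` does not match IndexError; skipped.
3. `except (IndexError, Exception)` matches (IndexError is in the tuple) → out = 68.
Result: 68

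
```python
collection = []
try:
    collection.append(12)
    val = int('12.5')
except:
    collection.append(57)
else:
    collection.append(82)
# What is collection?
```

Step-by-step execution trace:
1. try: `collection.append(12)` → collection = [12].
2. `val = int('12.5')` raises ValueError.
3. bare `except` matches → `collection.append(57)` → collection = [12, 57].
4. `else` is skipped (an exception was raised).
Result: [12, 57]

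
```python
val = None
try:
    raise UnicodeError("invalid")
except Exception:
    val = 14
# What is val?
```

Step-by-step execution trace:
1. `raise UnicodeError(...)` raises UnicodeError.
2. `except Exception` matches (UnicodeError is a subclass of Exception) → val = 14.
Result: 14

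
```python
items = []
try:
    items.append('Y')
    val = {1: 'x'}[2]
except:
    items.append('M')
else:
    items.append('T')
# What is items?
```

Step-by-step execution trace:
1. try: `items.append('Y')` → items = ['Y'].
2. `val = {1: 'x'}[2]` raises KeyError.
3. bare `except` matches → `items.append('M')` → items = ['Y', 'M'].
4. `else` is skipped (an exception was raised).
Result: ['Y', 'M']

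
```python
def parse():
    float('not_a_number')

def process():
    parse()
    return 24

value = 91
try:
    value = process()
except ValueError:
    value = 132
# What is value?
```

Step-by-step execution trace:
1. value starts at 91.
2. try: `process()` calls `parse()`.
3. `parse()` evaluates `float('not_a_number')`, which raises ValueError; it propagates through process (uncaught).
4. `return 24` in process is not reached; the assignment to value does not complete.
5. `except ValueError` matches → value = 132.
Result: 132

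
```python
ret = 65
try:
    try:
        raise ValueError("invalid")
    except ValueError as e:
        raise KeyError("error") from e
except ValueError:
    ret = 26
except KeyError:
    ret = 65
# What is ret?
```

Step-by-step execution trace:
1. Inner try raises ValueError; inner `except ValueError as e` catches it.
2. `raise KeyError(...) from e` raises KeyError (ValueError is attached as __cause__, but only KeyError is active).
3. Outer `except ValueError` does not match KeyError; skipped.
4. Outer `except KeyError` matches → ret = 65.
Result: 65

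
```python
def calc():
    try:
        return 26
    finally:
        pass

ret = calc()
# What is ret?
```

Step-by-step execution trace:
1. `calc()` enters try: `return 26` sets pending return value 26.
2. Before returning, `finally: pass` runs (no effect).
3. calc() returns 26 → ret = 26.
Result: 26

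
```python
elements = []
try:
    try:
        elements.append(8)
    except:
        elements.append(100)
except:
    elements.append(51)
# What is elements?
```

Step-by-step execution trace:
1. Inner try: `elements.append(8)` → elements = [8]. No exception raised.
2. Inner `except` is skipped.
3. Inner try completes normally; outer `except` is skipped.
Result: [8]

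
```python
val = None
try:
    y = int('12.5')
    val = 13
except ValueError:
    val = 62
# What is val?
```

Step-by-step execution trace:
1. `y = int('12.5')` raises ValueError.
2. `val = 13` is not reached.
3. `except ValueError` matches → val = 62.
Result: 62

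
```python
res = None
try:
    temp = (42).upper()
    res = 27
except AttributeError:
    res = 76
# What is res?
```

Step-by-step execution trace:
1. `temp = (42).upper()` raises AttributeError.
2. `res = 27` is not reached.
3. `except AttributeError` matches → res = 76.
Result: 76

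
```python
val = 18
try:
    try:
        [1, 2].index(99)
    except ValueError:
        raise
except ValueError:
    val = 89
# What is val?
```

Step-by-step execution trace:
1. Inner try: `[1, 2].index(99)` raises ValueError.
2. Inner `except ValueError` matches; bare `raise` re-raises the same ValueError.
3. Outer `except ValueError` matches → val = 89.
Result: 89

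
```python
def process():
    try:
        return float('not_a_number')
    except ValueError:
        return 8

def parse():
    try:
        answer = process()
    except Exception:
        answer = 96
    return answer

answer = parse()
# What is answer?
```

Step-by-step execution trace:
1. `parse()` calls `process()`.
2. In process: `float('not_a_number')` raises ValueError; `except ValueError` catches it → returns 8.
3. In parse: `answer = process()` → answer = 8. No exception reaches parse.
4. `except Exception` is skipped; parse returns 8.
5. answer = 8.
Result: 8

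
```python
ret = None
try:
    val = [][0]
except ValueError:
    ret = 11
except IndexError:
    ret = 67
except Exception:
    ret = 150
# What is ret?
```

Step-by-step execution trace:
1. `val = [][0]` raises IndexError.
2. `except ValueError` does not match IndexError; skipped.
3. `except IndexError` matches → ret = 67.
4. Remaining except clauses are skipped.
Result: 67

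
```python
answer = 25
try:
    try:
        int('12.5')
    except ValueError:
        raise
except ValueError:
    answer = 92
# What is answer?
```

Step-by-step execution trace:
1. Inner try: `int('12.5')` raises ValueError.
2. Inner `except ValueError` matches; bare `raise` re-raises the same ValueError.
3. Outer `except ValueError` matches → answer = 92.
Result: 92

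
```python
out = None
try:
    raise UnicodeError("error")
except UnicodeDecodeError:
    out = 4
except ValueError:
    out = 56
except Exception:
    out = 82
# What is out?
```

Step-by-step execution trace:
1. `raise UnicodeError(...)` raises UnicodeError.
2. `except UnicodeDecodeError` does not match (UnicodeError is not a subclass of UnicodeDecodeError); skipped.
3. `except ValueError` matches (UnicodeError is a subclass of ValueError) → out = 56.
4. `except Exception` is not reached.
Result: 56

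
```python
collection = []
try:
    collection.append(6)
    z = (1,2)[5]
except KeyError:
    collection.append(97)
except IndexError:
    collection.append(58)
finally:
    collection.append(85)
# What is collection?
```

Step-by-step execution trace:
1. try: `collection.append(6)` → collection = [6].
2. `z = (1,2)[5]` raises IndexError.
3. `except KeyError` does not match IndexError; skipped.
4. `except IndexError` matches → `collection.append(58)` → collection = [6, 58].
5. finally always runs: `collection.append(85)` → collection = [6, 58, 85].
Result: [6, 58, 85]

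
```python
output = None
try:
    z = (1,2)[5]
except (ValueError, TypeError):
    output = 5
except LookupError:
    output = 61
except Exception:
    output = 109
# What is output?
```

Step-by-step execution trace:
1. `z = (1,2)[5]` raises IndexError.
2. `except (ValueError, TypeError)` does not match IndexError; skipped.
3. `except LookupError` matches (IndexError is a subclass of LookupError) → output = 61.
4. `except Exception` is not reached.
Result: 61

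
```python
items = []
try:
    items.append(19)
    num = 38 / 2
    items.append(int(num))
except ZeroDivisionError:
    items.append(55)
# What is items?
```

Step-by-step execution trace:
1. try: `items.append(19)` → items = [19].
2. `num = 38 / 2` → num = 19.0. No exception raised.
3. `items.append(int(num))` → items = [19, 19].
4. `except ZeroDivisionError` is skipped (no exception was raised).
Result: [19, 19]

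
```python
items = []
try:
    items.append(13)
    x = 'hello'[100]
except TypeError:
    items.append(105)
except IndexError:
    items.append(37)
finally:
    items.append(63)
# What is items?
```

Step-by-step execution trace:
1. try: `items.append(13)` → items = [13].
2. `x = 'hello'[100]` raises IndexError.
3. `except TypeError` does not match IndexError; skipped.
4. `except IndexError` matches → `items.append(37)` → items = [13, 37].
5. finally always runs: `items.append(63)` → items = [13, 37, 63].
Result: [13, 37, 63]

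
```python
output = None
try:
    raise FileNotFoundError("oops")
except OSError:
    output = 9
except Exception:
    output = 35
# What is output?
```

Step-by-step execution trace:
1. `raise FileNotFoundError(...)` raises FileNotFoundError.
2. `except OSError` matches (FileNotFoundError is a subclass of OSError) → output = 9.
3. `except Exception` is not reached.
Result: 9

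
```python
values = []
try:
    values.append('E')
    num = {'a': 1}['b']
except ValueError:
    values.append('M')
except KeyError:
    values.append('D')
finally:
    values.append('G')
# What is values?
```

Step-by-step execution trace:
1. try: `values.append('E')` → values = ['E'].
2. `num = {'a': 1}['b']` raises KeyError.
3. `except ValueError` does not match KeyError; skipped.
4. `except KeyError` matches → `values.append('D')` → values = ['E', 'D'].
5. finally always runs: `values.append('G')` → values = ['E', 'D', 'G'].
Result: ['E', 'D', 'G']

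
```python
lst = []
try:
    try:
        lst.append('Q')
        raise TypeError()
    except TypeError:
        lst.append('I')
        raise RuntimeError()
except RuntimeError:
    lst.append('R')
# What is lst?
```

Step-by-step execution trace:
1. Inner try: `lst.append('Q')` → lst = ['Q'].
2. `raise TypeError()` raises TypeError.
3. Inner `except TypeError` matches → `lst.append('I')` → lst = ['Q', 'I'].
4. `raise RuntimeError()` raises RuntimeError; propagates to outer try.
5. Outer `except RuntimeError` matches → `lst.append('R')` → lst = ['Q', 'I', 'R'].
Result: ['Q', 'I', 'R']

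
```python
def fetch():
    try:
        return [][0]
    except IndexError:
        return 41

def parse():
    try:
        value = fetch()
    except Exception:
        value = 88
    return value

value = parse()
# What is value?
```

Step-by-step execution trace:
1. `parse()` calls `fetch()`.
2. In fetch: `[][0]` raises IndexError; `except IndexError` catches it → returns 41.
3. In parse: `value = fetch()` → value = 41. No exception reaches parse.
4. `except Exception` is skipped; parse returns 41.
5. value = 41.
Result: 41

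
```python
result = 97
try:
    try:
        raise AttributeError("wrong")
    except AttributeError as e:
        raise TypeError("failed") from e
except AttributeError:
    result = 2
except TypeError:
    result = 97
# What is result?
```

Step-by-step execution trace:
1. Inner try raises AttributeError; inner `except AttributeError as e` catches it.
2. `raise TypeError(...) from e` raises TypeError (AttributeError is attached as __cause__, but only TypeError is active).
3. Outer `except AttributeError` does not match TypeError; skipped.
4. Outer `except TypeError` matches → result = 97.
Result: 97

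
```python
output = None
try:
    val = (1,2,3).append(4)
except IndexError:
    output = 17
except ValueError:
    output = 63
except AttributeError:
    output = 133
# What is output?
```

Step-by-step execution trace:
1. `val = (1,2,3).append(4)` raises AttributeError.
2. `except IndexError` does not match AttributeError; skipped.
3. `except ValueError` does not match AttributeError; skipped.
4. `except AttributeError` matches → output = 133.
Result: 133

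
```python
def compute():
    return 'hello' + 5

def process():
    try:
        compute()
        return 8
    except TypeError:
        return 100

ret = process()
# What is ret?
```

Step-by-step execution trace:
1. `process()` calls `compute()`.
2. `compute()` evaluates `'hello' + 5`, which raises TypeError; it propagates to the caller.
3. `return 8` is not reached.
4. `except TypeError` in process matches → returns 100.
5. ret = 100.
Result: 100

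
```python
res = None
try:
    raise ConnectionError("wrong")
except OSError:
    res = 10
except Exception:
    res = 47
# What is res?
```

Step-by-step execution trace:
1. `raise ConnectionError(...)` raises ConnectionError.
2. `except OSError` matches (ConnectionError is a subclass of OSError) → res = 10.
3. `except Exception` is not reached.
Result: 10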